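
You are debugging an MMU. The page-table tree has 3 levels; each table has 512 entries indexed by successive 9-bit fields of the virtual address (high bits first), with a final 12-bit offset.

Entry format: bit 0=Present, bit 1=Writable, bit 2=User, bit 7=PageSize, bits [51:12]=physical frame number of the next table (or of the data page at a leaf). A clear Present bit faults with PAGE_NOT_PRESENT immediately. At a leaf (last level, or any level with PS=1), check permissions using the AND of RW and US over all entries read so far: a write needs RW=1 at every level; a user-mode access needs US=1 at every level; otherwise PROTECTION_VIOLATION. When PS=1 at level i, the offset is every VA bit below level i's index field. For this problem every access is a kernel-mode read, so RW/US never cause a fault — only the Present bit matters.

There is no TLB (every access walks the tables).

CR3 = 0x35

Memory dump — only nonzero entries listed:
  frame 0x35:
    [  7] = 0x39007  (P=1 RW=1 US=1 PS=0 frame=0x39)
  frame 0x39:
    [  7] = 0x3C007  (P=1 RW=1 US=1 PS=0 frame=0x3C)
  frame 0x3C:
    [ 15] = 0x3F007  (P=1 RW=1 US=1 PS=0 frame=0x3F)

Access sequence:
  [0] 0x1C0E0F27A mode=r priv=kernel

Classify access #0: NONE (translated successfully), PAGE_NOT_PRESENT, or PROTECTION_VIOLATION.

Per-access translation:
#0 VA=0x1C0E0F27A (r,kernel):
  [0] read 0x35 idx=7: raw=0x39007 flags P=1 W=1 U=1 S=0
  [1] read 0x39 idx=7: raw=0x3C007 flags P=1 W=1 U=1 S=0
  [2] read 0x3C idx=15: raw=0x3F007 flags P=1 W=1 U=1 S=0
  ⇒ phys 0x3F27A  [3 reads]

Access #0 fault: NONE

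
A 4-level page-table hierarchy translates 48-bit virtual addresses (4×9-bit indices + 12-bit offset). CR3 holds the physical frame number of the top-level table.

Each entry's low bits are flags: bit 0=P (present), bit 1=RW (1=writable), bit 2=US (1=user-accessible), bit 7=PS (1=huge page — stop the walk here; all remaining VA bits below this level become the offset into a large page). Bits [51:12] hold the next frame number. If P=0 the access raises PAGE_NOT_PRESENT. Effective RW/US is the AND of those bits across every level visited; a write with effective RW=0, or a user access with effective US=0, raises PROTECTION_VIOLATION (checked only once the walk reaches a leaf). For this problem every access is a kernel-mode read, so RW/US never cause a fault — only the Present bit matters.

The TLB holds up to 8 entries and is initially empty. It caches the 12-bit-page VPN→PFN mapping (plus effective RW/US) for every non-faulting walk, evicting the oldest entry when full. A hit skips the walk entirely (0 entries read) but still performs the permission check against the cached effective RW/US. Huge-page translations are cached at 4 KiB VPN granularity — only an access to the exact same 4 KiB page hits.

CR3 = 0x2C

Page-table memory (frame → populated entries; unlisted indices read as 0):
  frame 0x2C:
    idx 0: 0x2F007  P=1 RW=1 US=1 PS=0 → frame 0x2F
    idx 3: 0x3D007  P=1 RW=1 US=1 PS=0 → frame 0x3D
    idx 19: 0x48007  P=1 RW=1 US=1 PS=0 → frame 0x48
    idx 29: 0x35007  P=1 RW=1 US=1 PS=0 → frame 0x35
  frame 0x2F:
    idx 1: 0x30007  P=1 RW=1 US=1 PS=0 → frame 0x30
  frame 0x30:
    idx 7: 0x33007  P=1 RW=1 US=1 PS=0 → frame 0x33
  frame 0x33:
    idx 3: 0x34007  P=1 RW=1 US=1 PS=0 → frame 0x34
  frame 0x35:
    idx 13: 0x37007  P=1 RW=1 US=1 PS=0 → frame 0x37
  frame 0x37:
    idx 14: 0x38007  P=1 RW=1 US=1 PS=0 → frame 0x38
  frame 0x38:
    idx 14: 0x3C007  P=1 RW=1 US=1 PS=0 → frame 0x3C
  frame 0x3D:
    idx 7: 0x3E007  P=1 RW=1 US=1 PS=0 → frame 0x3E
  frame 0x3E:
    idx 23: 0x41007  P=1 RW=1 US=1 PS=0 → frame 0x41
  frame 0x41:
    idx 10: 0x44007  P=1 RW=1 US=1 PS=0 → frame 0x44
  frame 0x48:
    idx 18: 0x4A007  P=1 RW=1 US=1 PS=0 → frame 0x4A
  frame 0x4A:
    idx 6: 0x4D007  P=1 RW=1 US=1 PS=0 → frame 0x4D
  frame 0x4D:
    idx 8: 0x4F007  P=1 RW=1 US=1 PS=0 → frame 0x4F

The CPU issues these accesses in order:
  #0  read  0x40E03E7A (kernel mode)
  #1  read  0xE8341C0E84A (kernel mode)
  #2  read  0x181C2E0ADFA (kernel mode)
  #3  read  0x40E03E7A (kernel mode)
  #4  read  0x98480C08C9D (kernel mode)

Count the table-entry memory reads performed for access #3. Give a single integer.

Walk each access:
#0 VA=0x40E03E7A (r,kernel):
  L0: frame=0x2C idx=0 entry=0x2F007 [P=1 RW=1 US=1 PS=0]
  L1: frame=0x2F idx=1 entry=0x30007 [P=1 RW=1 US=1 PS=0]
  L2: frame=0x30 idx=7 entry=0x33007 [P=1 RW=1 US=1 PS=0]
  L3: frame=0x33 idx=3 entry=0x34007 [P=1 RW=1 US=1 PS=0]
  ✓ 0x34E7A  — 4 lookups
#1 VA=0xE8341C0E84A (r,kernel):
  L0: frame=0x2C idx=29 entry=0x35007 [P=1 RW=1 US=1 PS=0]
  L1: frame=0x35 idx=13 entry=0x37007 [P=1 RW=1 US=1 PS=0]
  L2: frame=0x37 idx=14 entry=0x38007 [P=1 RW=1 US=1 PS=0]
  L3: frame=0x38 idx=14 entry=0x3C007 [P=1 RW=1 US=1 PS=0]
  ✓ 0x3C84A  — 4 lookups
#2 VA=0x181C2E0ADFA (r,kernel):
  L0: frame=0x2C idx=3 entry=0x3D007 [P=1 RW=1 US=1 PS=0]
  L1: frame=0x3D idx=7 entry=0x3E007 [P=1 RW=1 US=1 PS=0]
  L2: frame=0x3E idx=23 entry=0x41007 [P=1 RW=1 US=1 PS=0]
  L3: frame=0x41 idx=10 entry=0x44007 [P=1 RW=1 US=1 PS=0]
  ✓ 0x44DFA  — 4 lookups
#3 VA=0x40E03E7A (r,kernel):
  TLB hit vpn=0x40E03 → PA=0x34E7A
#4 VA=0x98480C08C9D (r,kernel):
  L0: frame=0x2C idx=19 entry=0x48007 [P=1 RW=1 US=1 PS=0]
  L1: frame=0x48 idx=18 entry=0x4A007 [P=1 RW=1 US=1 PS=0]
  L2: frame=0x4A idx=6 entry=0x4D007 [P=1 RW=1 US=1 PS=0]
  L3: frame=0x4D idx=8 entry=0x4F007 [P=1 RW=1 US=1 PS=0]
  ✓ 0x4FC9D  — 4 lookups

Entries read for #3: 0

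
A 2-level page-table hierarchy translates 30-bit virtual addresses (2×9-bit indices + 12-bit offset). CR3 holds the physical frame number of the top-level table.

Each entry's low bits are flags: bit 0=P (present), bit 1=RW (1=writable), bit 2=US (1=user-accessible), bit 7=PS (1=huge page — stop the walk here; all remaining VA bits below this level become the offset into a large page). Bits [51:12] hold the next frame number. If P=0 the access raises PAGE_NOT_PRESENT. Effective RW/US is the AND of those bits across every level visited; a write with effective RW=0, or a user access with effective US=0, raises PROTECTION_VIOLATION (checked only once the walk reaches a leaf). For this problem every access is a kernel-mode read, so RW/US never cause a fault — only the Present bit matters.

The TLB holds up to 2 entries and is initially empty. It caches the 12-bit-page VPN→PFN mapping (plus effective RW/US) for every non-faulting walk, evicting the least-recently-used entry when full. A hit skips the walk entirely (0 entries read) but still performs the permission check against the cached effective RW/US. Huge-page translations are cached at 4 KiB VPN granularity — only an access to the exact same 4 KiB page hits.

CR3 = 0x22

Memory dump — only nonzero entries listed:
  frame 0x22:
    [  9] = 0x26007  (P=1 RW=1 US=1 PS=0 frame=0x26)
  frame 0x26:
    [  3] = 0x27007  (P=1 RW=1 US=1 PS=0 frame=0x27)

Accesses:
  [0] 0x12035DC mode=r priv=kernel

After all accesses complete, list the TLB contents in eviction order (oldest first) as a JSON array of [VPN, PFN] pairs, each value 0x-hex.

Trace:
#0 VA=0x12035DC (r,kernel):
  L0: frame=0x22 idx=9 entry=0x26007 [P=1 RW=1 US=1 PS=0]
  L1: frame=0x26 idx=3 entry=0x27007 [P=1 RW=1 US=1 PS=0]
  ✓ 0x275DC  — 2 lookups

TLB: [["0x1203", "0x27"]]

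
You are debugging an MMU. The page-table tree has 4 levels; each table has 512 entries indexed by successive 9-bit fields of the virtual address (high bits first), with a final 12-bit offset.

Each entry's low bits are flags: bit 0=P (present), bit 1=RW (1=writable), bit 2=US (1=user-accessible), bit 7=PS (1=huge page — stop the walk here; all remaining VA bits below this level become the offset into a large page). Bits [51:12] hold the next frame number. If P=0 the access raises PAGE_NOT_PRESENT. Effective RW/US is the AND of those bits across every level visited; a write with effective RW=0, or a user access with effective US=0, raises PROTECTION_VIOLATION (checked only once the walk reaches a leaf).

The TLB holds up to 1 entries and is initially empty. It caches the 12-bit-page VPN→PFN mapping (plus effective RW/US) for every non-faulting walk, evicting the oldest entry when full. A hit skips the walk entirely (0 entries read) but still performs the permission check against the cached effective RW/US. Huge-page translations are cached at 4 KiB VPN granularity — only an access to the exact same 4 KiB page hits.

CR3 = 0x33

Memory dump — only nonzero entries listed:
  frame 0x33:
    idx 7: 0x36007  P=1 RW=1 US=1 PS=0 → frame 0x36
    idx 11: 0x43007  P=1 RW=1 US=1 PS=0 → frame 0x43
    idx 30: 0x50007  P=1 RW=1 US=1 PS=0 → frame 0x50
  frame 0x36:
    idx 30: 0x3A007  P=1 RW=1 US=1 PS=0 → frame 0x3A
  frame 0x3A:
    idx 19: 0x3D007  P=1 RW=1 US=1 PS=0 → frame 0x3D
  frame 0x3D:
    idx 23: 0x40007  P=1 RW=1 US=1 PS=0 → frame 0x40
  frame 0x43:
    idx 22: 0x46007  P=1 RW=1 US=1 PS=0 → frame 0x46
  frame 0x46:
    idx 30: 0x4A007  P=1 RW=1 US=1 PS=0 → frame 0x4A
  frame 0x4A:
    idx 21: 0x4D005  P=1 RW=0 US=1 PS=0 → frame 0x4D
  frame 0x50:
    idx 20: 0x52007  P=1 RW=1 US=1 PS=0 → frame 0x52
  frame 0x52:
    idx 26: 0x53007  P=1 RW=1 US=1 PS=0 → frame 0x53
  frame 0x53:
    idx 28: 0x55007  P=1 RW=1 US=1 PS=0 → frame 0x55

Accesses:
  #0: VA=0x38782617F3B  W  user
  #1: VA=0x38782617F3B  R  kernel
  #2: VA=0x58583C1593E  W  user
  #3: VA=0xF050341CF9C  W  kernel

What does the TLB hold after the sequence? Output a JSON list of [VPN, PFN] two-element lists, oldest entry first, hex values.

Walk each access:
#0 VA=0x38782617F3B (w,user):
  L0: frame=0x33 idx=7 entry=0x36007 [P=1 RW=1 US=1 PS=0]
  L1: frame=0x36 idx=30 entry=0x3A007 [P=1 RW=1 US=1 PS=0]
  L2: frame=0x3A idx=19 entry=0x3D007 [P=1 RW=1 US=1 PS=0]
  L3: frame=0x3D idx=23 entry=0x40007 [P=1 RW=1 US=1 PS=0]
  ⇒ phys 0x40F3B  [4 reads]
#1 VA=0x38782617F3B (r,kernel):
  TLB hit vpn=0x38782617 → PA=0x40F3B
#2 VA=0x58583C1593E (w,user):
  L0: frame=0x33 idx=11 entry=0x43007 [P=1 RW=1 US=1 PS=0]
  L1: frame=0x43 idx=22 entry=0x46007 [P=1 RW=1 US=1 PS=0]
  L2: frame=0x46 idx=30 entry=0x4A007 [P=1 RW=1 US=1 PS=0]
  L3: frame=0x4A idx=21 entry=0x4D005 [P=1 RW=0 US=1 PS=0]
  → PROTECTION_VIOLATION  (4 entries read)
#3 VA=0xF050341CF9C (w,kernel):
  L0: frame=0x33 idx=30 entry=0x50007 [P=1 RW=1 US=1 PS=0]
  L1: frame=0x50 idx=20 entry=0x52007 [P=1 RW=1 US=1 PS=0]
  L2: frame=0x52 idx=26 entry=0x53007 [P=1 RW=1 US=1 PS=0]
  L3: frame=0x53 idx=28 entry=0x55007 [P=1 RW=1 US=1 PS=0]
  ⇒ phys 0x55F9C  [4 reads]

TLB: [["0xF050341C", "0x55"]]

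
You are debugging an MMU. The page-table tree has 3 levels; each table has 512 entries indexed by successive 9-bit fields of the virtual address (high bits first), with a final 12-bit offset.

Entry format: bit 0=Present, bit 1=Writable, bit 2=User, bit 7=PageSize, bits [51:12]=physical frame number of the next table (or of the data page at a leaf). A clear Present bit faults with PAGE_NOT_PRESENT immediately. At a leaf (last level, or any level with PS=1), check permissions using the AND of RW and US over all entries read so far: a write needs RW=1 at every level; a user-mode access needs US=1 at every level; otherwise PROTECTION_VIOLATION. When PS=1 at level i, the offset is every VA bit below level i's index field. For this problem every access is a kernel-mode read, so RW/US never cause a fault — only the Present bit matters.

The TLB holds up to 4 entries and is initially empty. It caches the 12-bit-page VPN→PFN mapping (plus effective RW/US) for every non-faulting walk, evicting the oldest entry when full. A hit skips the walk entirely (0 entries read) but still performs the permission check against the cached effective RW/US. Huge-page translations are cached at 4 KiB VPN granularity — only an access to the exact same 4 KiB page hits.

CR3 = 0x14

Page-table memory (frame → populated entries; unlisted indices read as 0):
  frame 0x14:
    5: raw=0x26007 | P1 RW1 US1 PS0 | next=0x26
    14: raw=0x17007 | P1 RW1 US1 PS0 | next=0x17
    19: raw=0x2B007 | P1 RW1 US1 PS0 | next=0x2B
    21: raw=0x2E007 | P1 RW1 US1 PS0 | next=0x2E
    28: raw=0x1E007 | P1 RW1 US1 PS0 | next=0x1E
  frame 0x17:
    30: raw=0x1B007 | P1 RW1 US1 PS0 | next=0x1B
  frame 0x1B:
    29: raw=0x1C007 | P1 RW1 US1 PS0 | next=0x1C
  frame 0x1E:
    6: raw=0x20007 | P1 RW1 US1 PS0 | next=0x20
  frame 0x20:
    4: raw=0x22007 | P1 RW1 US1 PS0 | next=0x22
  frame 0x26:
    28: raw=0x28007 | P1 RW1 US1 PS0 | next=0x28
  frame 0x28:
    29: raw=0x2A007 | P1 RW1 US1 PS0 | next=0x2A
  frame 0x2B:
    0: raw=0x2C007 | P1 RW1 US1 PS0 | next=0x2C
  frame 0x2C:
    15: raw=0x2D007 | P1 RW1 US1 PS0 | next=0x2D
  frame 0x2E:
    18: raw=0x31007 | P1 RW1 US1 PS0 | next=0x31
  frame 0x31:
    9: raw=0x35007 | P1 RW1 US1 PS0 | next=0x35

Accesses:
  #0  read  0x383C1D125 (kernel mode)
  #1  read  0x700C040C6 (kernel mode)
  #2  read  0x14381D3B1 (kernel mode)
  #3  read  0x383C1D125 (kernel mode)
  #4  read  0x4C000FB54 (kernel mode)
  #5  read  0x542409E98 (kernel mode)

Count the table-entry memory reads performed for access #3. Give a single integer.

Walk each access:
#0 VA=0x383C1D125 (r,kernel):
  L0: frame=0x14 idx=14 entry=0x17007 [P=1 RW=1 US=1 PS=0]
  L1: frame=0x17 idx=30 entry=0x1B007 [P=1 RW=1 US=1 PS=0]
  L2: frame=0x1B idx=29 entry=0x1C007 [P=1 RW=1 US=1 PS=0]
  ✓ 0x1C125  — 3 lookups
#1 VA=0x700C040C6 (r,kernel):
  L0: frame=0x14 idx=28 entry=0x1E007 [P=1 RW=1 US=1 PS=0]
  L1: frame=0x1E idx=6 entry=0x20007 [P=1 RW=1 US=1 PS=0]
  L2: frame=0x20 idx=4 entry=0x22007 [P=1 RW=1 US=1 PS=0]
  ✓ 0x220C6  — 3 lookups
#2 VA=0x14381D3B1 (r,kernel):
  L0: frame=0x14 idx=5 entry=0x26007 [P=1 RW=1 US=1 PS=0]
  L1: frame=0x26 idx=28 entry=0x28007 [P=1 RW=1 US=1 PS=0]
  L2: frame=0x28 idx=29 entry=0x2A007 [P=1 RW=1 US=1 PS=0]
  ✓ 0x2A3B1  — 3 lookups
#3 VA=0x383C1D125 (r,kernel):
  TLB hit vpn=0x383C1D → PA=0x1C125
#4 VA=0x4C000FB54 (r,kernel):
  L0: frame=0x14 idx=19 entry=0x2B007 [P=1 RW=1 US=1 PS=0]
  L1: frame=0x2B idx=0 entry=0x2C007 [P=1 RW=1 US=1 PS=0]
  L2: frame=0x2C idx=15 entry=0x2D007 [P=1 RW=1 US=1 PS=0]
  ✓ 0x2DB54  — 3 lookups
#5 VA=0x542409E98 (r,kernel):
  L0: frame=0x14 idx=21 entry=0x2E007 [P=1 RW=1 US=1 PS=0]
  L1: frame=0x2E idx=18 entry=0x31007 [P=1 RW=1 US=1 PS=0]
  L2: frame=0x31 idx=9 entry=0x35007 [P=1 RW=1 US=1 PS=0]
  ✓ 0x35E98  — 3 lookups

Entries read for #3: 0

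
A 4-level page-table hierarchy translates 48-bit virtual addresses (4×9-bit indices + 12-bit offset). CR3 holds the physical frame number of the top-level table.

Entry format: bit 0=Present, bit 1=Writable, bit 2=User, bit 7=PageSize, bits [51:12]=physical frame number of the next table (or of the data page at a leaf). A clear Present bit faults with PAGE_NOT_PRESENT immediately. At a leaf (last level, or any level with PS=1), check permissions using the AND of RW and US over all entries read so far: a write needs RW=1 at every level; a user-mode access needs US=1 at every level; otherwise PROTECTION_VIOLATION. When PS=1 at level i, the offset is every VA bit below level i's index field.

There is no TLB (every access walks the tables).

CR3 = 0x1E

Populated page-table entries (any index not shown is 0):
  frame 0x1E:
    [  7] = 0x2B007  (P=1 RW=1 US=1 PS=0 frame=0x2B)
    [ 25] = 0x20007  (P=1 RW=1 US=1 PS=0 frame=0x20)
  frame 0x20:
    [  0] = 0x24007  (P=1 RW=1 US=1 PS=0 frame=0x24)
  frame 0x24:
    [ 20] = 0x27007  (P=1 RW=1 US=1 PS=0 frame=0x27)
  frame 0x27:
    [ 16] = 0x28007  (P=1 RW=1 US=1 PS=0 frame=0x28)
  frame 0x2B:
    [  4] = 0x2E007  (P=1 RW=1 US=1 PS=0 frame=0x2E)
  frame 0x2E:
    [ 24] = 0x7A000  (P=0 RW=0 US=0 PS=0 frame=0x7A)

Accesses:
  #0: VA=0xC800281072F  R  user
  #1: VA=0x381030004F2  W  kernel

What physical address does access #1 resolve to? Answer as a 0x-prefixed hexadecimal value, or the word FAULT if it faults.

Trace:
#0 VA=0xC800281072F (r,user):
  L0: frame=0x1E idx=25 entry=0x20007 [P=1 RW=1 US=1 PS=0]
  L1: frame=0x20 idx=0 entry=0x24007 [P=1 RW=1 US=1 PS=0]
  L2: frame=0x24 idx=20 entry=0x27007 [P=1 RW=1 US=1 PS=0]
  L3: frame=0x27 idx=16 entry=0x28007 [P=1 RW=1 US=1 PS=0]
  → PA=0x2872F  (4 entries read)
#1 VA=0x381030004F2 (w,kernel):
  L0: frame=0x1E idx=7 entry=0x2B007 [P=1 RW=1 US=1 PS=0]
  L1: frame=0x2B idx=4 entry=0x2E007 [P=1 RW=1 US=1 PS=0]
  L2: frame=0x2E idx=24 entry=0x7A000 [P=0 RW=0 US=0 PS=0]
  → PAGE_NOT_PRESENT  (3 entries read)

Access #1 PA: FAULT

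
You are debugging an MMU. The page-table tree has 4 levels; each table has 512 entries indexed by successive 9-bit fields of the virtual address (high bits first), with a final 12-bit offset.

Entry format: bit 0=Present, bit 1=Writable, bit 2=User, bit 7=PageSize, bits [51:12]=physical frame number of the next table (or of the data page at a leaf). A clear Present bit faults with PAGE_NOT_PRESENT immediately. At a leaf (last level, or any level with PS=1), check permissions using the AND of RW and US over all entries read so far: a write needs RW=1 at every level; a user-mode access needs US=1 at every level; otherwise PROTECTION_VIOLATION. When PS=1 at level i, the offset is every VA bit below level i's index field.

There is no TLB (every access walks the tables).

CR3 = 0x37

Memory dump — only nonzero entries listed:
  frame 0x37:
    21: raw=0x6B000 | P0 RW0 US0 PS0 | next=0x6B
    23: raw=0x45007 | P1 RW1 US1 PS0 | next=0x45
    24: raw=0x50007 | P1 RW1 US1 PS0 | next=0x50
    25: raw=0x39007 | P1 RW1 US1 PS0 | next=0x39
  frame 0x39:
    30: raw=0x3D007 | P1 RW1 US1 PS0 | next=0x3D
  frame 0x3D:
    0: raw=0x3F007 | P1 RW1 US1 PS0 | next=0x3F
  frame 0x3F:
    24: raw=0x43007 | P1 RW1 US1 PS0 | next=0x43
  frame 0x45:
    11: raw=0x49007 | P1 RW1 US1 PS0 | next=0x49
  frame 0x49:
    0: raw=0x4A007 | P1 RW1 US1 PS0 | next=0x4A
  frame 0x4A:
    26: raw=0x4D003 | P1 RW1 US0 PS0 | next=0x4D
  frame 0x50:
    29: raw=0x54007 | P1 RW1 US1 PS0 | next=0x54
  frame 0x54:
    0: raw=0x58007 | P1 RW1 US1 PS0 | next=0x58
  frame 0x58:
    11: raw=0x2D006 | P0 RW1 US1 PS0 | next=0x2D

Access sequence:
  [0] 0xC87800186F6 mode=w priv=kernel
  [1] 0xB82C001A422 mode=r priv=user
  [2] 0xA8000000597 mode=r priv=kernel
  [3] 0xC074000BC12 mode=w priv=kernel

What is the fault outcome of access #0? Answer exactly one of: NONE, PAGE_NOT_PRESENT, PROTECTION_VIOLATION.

Walk each access:
#0 VA=0xC87800186F6 (w,kernel):
  lvl0: tbl 0x37, slot 25 ⇒ 0x39007 (P1/RW1/US1/PS0)
  lvl1: tbl 0x39, slot 30 ⇒ 0x3D007 (P1/RW1/US1/PS0)
  lvl2: tbl 0x3D, slot 0 ⇒ 0x3F007 (P1/RW1/US1/PS0)
  lvl3: tbl 0x3F, slot 24 ⇒ 0x43007 (P1/RW1/US1/PS0)
  → PA=0x436F6  (4 entries read)
#1 VA=0xB82C001A422 (r,user):
  lvl0: tbl 0x37, slot 23 ⇒ 0x45007 (P1/RW1/US1/PS0)
  lvl1: tbl 0x45, slot 11 ⇒ 0x49007 (P1/RW1/US1/PS0)
  lvl2: tbl 0x49, slot 0 ⇒ 0x4A007 (P1/RW1/US1/PS0)
  lvl3: tbl 0x4A, slot 26 ⇒ 0x4D003 (P1/RW1/US0/PS0)
  → PROTECTION_VIOLATION  (4 entries read)
#2 VA=0xA8000000597 (r,kernel):
  lvl0: tbl 0x37, slot 21 ⇒ 0x6B000 (P0/RW0/US0/PS0)
  → PAGE_NOT_PRESENT  (1 entries read)
#3 VA=0xC074000BC12 (w,kernel):
  lvl0: tbl 0x37, slot 24 ⇒ 0x50007 (P1/RW1/US1/PS0)
  lvl1: tbl 0x50, slot 29 ⇒ 0x54007 (P1/RW1/US1/PS0)
  lvl2: tbl 0x54, slot 0 ⇒ 0x58007 (P1/RW1/US1/PS0)
  lvl3: tbl 0x58, slot 11 ⇒ 0x2D006 (P0/RW1/US1/PS0)
  → PAGE_NOT_PRESENT  (4 entries read)

Access #0 fault: NONE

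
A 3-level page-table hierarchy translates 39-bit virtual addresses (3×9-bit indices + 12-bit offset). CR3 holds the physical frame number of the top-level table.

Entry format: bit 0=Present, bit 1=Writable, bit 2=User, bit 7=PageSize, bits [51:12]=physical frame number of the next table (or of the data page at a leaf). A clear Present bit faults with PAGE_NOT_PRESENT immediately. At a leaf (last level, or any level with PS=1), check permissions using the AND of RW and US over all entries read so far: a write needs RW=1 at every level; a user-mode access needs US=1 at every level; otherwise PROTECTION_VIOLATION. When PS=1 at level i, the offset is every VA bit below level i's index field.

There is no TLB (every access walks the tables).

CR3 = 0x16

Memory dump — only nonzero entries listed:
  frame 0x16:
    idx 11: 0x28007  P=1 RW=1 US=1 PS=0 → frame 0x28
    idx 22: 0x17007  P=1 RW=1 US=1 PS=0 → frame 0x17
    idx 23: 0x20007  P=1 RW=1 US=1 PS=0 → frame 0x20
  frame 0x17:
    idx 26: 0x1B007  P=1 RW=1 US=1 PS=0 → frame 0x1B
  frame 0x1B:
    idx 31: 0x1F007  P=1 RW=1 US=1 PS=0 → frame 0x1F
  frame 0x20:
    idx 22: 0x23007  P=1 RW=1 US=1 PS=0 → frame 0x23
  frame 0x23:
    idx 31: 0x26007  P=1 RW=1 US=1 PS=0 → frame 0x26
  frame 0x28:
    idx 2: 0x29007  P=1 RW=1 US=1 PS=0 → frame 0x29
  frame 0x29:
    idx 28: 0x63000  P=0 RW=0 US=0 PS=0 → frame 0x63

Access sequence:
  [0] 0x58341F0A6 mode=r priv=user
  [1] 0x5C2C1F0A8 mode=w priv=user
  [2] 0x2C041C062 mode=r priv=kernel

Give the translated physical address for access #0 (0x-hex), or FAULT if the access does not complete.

Per-access translation:
#0 VA=0x58341F0A6 (r,user):
  [0] read 0x16 idx=22: raw=0x17007 flags P=1 W=1 U=1 S=0
  [1] read 0x17 idx=26: raw=0x1B007 flags P=1 W=1 U=1 S=0
  [2] read 0x1B idx=31: raw=0x1F007 flags P=1 W=1 U=1 S=0
  → PA=0x1F0A6  (3 entries read)
#1 VA=0x5C2C1F0A8 (w,user):
  [0] read 0x16 idx=23: raw=0x20007 flags P=1 W=1 U=1 S=0
  [1] read 0x20 idx=22: raw=0x23007 flags P=1 W=1 U=1 S=0
  [2] read 0x23 idx=31: raw=0x26007 flags P=1 W=1 U=1 S=0
  → PA=0x260A8  (3 entries read)
#2 VA=0x2C041C062 (r,kernel):
  [0] read 0x16 idx=11: raw=0x28007 flags P=1 W=1 U=1 S=0
  [1] read 0x28 idx=2: raw=0x29007 flags P=1 W=1 U=1 S=0
  [2] read 0x29 idx=28: raw=0x63000 flags P=0 W=0 U=0 S=0
  ⇒ fault: PAGE_NOT_PRESENT  — 3 lookups

Access #0 PA: 0x1F0A6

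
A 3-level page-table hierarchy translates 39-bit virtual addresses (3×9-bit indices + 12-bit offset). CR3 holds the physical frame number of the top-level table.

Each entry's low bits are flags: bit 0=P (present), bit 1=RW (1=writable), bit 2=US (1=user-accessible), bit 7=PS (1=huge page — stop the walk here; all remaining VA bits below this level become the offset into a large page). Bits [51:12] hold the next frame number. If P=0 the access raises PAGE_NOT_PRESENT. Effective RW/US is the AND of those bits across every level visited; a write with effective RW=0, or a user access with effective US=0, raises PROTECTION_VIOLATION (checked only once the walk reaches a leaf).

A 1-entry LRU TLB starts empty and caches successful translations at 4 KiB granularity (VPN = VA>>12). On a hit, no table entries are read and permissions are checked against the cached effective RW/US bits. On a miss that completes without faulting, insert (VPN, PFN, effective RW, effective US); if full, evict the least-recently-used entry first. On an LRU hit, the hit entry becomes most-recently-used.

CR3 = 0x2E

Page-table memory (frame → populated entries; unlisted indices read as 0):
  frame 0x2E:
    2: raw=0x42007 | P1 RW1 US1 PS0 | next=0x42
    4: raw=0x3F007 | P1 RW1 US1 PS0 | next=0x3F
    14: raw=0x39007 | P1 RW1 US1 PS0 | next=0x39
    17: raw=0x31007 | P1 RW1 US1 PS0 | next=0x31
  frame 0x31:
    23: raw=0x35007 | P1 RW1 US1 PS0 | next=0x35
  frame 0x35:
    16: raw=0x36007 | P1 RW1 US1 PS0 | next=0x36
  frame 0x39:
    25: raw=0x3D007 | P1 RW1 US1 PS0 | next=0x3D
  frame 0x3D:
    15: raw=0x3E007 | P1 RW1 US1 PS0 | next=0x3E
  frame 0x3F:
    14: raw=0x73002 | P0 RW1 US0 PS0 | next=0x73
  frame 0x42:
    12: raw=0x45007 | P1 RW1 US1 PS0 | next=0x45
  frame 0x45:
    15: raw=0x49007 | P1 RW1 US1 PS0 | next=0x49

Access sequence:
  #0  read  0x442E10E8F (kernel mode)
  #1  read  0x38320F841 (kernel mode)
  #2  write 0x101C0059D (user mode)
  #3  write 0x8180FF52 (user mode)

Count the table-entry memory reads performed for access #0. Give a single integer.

Trace:
#0 VA=0x442E10E8F (r,kernel):
  L0: frame=0x2E idx=17 entry=0x31007 [P=1 RW=1 US=1 PS=0]
  L1: frame=0x31 idx=23 entry=0x35007 [P=1 RW=1 US=1 PS=0]
  L2: frame=0x35 idx=16 entry=0x36007 [P=1 RW=1 US=1 PS=0]
  ⇒ phys 0x36E8F  [3 reads]
#1 VA=0x38320F841 (r,kernel):
  L0: frame=0x2E idx=14 entry=0x39007 [P=1 RW=1 US=1 PS=0]
  L1: frame=0x39 idx=25 entry=0x3D007 [P=1 RW=1 US=1 PS=0]
  L2: frame=0x3D idx=15 entry=0x3E007 [P=1 RW=1 US=1 PS=0]
  ⇒ phys 0x3E841  [3 reads]
#2 VA=0x101C0059D (w,user):
  L0: frame=0x2E idx=4 entry=0x3F007 [P=1 RW=1 US=1 PS=0]
  L1: frame=0x3F idx=14 entry=0x73002 [P=0 RW=1 US=0 PS=0]
  ⇒ fault: PAGE_NOT_PRESENT  — 2 lookups
#3 VA=0x8180FF52 (w,user):
  L0: frame=0x2E idx=2 entry=0x42007 [P=1 RW=1 US=1 PS=0]
  L1: frame=0x42 idx=12 entry=0x45007 [P=1 RW=1 US=1 PS=0]
  L2: frame=0x45 idx=15 entry=0x49007 [P=1 RW=1 US=1 PS=0]
  ⇒ phys 0x49F52  [3 reads]

Entries read for #0: 3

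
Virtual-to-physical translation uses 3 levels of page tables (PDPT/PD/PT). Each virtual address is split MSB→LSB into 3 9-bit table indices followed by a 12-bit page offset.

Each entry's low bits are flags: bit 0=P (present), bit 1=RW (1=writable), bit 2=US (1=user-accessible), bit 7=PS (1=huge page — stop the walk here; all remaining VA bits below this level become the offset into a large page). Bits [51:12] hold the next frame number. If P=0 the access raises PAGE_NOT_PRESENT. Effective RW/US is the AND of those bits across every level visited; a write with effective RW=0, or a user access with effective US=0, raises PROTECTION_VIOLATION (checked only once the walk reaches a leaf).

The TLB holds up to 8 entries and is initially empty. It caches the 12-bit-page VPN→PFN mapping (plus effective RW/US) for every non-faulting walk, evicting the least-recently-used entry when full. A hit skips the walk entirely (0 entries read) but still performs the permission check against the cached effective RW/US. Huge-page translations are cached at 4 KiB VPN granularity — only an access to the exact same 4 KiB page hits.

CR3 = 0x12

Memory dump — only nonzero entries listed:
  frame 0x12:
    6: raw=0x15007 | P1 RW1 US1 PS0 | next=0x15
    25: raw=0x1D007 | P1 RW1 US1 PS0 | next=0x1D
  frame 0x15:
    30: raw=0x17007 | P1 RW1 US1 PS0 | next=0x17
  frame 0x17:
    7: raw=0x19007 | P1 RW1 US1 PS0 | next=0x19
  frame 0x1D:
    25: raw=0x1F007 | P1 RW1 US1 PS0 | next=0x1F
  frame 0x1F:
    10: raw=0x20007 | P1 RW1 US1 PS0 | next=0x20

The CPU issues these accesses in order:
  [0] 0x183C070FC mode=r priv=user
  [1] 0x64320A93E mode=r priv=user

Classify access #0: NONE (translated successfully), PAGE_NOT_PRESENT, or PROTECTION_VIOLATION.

Walk each access:
#0 VA=0x183C070FC (r,user):
  [0] read 0x12 idx=6: raw=0x15007 flags P=1 W=1 U=1 S=0
  [1] read 0x15 idx=30: raw=0x17007 flags P=1 W=1 U=1 S=0
  [2] read 0x17 idx=7: raw=0x19007 flags P=1 W=1 U=1 S=0
  ✓ 0x190FC  — 3 lookups
#1 VA=0x64320A93E (r,user):
  [0] read 0x12 idx=25: raw=0x1D007 flags P=1 W=1 U=1 S=0
  [1] read 0x1D idx=25: raw=0x1F007 flags P=1 W=1 U=1 S=0
  [2] read 0x1F idx=10: raw=0x20007 flags P=1 W=1 U=1 S=0
  ✓ 0x2093E  — 3 lookups

Access #0 fault: NONE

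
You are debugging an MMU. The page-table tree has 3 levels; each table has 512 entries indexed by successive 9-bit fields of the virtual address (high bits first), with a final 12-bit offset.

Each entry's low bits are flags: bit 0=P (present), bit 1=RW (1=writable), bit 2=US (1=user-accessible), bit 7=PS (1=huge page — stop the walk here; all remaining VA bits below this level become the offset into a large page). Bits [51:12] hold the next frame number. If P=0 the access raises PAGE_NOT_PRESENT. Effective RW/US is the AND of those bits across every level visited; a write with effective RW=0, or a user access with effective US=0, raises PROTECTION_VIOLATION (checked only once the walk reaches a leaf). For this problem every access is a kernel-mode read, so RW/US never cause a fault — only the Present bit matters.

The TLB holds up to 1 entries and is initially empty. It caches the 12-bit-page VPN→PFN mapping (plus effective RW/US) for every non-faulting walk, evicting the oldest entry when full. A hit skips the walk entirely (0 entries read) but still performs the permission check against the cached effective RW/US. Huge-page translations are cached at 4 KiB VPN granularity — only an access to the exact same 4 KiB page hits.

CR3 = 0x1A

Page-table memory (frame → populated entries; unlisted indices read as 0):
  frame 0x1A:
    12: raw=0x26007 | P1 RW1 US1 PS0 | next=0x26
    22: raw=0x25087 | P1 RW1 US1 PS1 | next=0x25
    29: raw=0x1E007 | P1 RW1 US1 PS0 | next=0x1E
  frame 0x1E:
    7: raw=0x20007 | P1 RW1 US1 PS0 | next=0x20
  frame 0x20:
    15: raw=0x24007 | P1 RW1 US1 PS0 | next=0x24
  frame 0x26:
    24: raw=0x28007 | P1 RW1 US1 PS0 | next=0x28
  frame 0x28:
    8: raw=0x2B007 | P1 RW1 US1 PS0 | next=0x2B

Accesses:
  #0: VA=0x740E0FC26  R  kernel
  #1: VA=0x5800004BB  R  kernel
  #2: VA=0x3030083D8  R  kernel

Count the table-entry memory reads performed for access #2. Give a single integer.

Walk each access:
#0 VA=0x740E0FC26 (r,kernel):
  L0: frame=0x1A idx=29 entry=0x1E007 [P=1 RW=1 US=1 PS=0]
  L1: frame=0x1E idx=7 entry=0x20007 [P=1 RW=1 US=1 PS=0]
  L2: frame=0x20 idx=15 entry=0x24007 [P=1 RW=1 US=1 PS=0]
  → PA=0x24C26  (3 entries read)
#1 VA=0x5800004BB (r,kernel):
  L0: frame=0x1A idx=22 entry=0x25087 [P=1 RW=1 US=1 PS=1]
  → PA=0x254BB (huge @L0)  (1 entries read)
#2 VA=0x3030083D8 (r,kernel):
  L0: frame=0x1A idx=12 entry=0x26007 [P=1 RW=1 US=1 PS=0]
  L1: frame=0x26 idx=24 entry=0x28007 [P=1 RW=1 US=1 PS=0]
  L2: frame=0x28 idx=8 entry=0x2B007 [P=1 RW=1 US=1 PS=0]
  → PA=0x2B3D8  (3 entries read)

Entries read for #2: 3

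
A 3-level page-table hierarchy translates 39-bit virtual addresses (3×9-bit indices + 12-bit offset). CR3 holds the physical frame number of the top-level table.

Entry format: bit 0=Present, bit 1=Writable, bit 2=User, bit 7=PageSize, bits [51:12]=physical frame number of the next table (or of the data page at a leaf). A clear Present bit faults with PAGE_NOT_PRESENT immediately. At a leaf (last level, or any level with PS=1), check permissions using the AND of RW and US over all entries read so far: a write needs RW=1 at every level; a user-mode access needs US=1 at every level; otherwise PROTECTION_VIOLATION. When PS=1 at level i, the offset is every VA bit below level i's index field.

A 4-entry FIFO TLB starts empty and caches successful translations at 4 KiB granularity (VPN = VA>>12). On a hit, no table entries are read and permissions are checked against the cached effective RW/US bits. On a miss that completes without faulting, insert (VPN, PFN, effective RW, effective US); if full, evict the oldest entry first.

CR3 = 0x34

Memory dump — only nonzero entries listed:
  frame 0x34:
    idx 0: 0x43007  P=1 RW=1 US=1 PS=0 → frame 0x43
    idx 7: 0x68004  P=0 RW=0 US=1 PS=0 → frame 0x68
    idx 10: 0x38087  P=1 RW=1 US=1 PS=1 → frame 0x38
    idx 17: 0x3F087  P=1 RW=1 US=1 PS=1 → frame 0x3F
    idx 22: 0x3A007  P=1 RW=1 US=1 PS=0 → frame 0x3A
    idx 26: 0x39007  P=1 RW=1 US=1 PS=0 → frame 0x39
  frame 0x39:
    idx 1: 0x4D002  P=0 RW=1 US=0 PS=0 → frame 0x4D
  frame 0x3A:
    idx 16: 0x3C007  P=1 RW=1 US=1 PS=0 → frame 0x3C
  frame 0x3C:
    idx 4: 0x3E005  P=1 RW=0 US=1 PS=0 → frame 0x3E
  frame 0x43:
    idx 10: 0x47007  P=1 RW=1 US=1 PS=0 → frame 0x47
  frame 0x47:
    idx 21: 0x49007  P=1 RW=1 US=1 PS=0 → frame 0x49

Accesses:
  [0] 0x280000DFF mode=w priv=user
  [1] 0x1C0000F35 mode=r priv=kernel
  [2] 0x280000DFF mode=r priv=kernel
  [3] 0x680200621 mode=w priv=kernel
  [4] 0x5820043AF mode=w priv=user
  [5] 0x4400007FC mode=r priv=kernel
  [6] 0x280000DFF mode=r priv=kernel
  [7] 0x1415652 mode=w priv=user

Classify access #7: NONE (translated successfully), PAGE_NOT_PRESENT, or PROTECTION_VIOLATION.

Walk each access:
#0 VA=0x280000DFF (w,user):
  L0 @0x34[10] → 0x38087  P=1,RW=1,US=1,PS=1
  ✓ 0x38DFF (huge @L0)  — 1 lookups
#1 VA=0x1C0000F35 (r,kernel):
  L0 @0x34[7] → 0x68004  P=0,RW=0,US=1,PS=0
  → PAGE_NOT_PRESENT  (1 entries read)
#2 VA=0x280000DFF (r,kernel):
  TLB hit vpn=0x280000 → PA=0x38DFF
#3 VA=0x680200621 (w,kernel):
  L0 @0x34[26] → 0x39007  P=1,RW=1,US=1,PS=0
  L1 @0x39[1] → 0x4D002  P=0,RW=1,US=0,PS=0
  → PAGE_NOT_PRESENT  (2 entries read)
#4 VA=0x5820043AF (w,user):
  L0 @0x34[22] → 0x3A007  P=1,RW=1,US=1,PS=0
  L1 @0x3A[16] → 0x3C007  P=1,RW=1,US=1,PS=0
  L2 @0x3C[4] → 0x3E005  P=1,RW=0,US=1,PS=0
  → PROTECTION_VIOLATION  (3 entries read)
#5 VA=0x4400007FC (r,kernel):
  L0 @0x34[17] → 0x3F087  P=1,RW=1,US=1,PS=1
  ✓ 0x3F7FC (huge @L0)  — 1 lookups
#6 VA=0x280000DFF (r,kernel):
  TLB hit vpn=0x280000 → PA=0x38DFF
#7 VA=0x1415652 (w,user):
  L0 @0x34[0] → 0x43007  P=1,RW=1,US=1,PS=0
  L1 @0x43[10] → 0x47007  P=1,RW=1,US=1,PS=0
  L2 @0x47[21] → 0x49007  P=1,RW=1,US=1,PS=0
  ✓ 0x49652  — 3 lookups

Access #7 fault: NONE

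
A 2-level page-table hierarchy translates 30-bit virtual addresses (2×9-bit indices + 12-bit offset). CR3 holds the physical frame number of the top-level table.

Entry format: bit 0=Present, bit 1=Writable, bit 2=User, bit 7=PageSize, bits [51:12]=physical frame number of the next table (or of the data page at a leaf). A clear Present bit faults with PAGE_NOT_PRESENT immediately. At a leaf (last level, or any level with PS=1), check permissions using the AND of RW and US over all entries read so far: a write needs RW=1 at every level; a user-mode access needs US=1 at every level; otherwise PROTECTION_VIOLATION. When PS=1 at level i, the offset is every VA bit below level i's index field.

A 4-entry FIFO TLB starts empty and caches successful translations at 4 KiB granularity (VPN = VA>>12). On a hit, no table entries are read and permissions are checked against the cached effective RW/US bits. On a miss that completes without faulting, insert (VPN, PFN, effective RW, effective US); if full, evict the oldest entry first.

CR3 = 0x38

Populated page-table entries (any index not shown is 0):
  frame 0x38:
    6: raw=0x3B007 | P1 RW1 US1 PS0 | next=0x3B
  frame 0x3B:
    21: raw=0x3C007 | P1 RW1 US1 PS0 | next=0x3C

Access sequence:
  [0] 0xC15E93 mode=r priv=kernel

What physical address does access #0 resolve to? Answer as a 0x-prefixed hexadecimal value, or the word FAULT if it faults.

Per-access translation:
#0 VA=0xC15E93 (r,kernel):
  lvl0: tbl 0x38, slot 6 ⇒ 0x3B007 (P1/RW1/US1/PS0)
  lvl1: tbl 0x3B, slot 21 ⇒ 0x3C007 (P1/RW1/US1/PS0)
  ⇒ phys 0x3CE93  [2 reads]

Access #0 PA: 0x3CE93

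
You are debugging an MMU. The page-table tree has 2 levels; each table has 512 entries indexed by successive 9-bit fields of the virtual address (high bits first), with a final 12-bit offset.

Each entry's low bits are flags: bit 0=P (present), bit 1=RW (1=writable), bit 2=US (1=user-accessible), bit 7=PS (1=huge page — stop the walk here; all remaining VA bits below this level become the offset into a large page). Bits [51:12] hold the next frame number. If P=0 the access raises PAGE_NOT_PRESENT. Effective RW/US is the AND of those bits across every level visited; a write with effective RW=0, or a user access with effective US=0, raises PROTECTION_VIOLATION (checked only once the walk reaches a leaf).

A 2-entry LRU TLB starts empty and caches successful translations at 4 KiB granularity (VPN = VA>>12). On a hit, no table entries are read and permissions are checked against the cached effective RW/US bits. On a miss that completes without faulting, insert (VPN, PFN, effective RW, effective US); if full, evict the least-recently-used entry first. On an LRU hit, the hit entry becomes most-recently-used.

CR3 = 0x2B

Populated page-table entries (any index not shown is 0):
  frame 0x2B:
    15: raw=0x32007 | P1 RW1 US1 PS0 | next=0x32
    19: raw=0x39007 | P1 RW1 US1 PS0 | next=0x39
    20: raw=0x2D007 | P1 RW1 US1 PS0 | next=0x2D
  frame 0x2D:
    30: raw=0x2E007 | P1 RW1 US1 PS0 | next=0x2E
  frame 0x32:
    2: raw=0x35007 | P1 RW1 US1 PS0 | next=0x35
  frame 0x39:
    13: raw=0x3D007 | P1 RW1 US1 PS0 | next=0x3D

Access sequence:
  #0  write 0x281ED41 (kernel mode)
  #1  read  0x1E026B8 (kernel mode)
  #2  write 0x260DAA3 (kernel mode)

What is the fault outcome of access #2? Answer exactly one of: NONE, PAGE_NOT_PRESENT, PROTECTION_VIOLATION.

Per-access translation:
#0 VA=0x281ED41 (w,kernel):
  lvl0: tbl 0x2B, slot 20 ⇒ 0x2D007 (P1/RW1/US1/PS0)
  lvl1: tbl 0x2D, slot 30 ⇒ 0x2E007 (P1/RW1/US1/PS0)
  → PA=0x2ED41  (2 entries read)
#1 VA=0x1E026B8 (r,kernel):
  lvl0: tbl 0x2B, slot 15 ⇒ 0x32007 (P1/RW1/US1/PS0)
  lvl1: tbl 0x32, slot 2 ⇒ 0x35007 (P1/RW1/US1/PS0)
  → PA=0x356B8  (2 entries read)
#2 VA=0x260DAA3 (w,kernel):
  lvl0: tbl 0x2B, slot 19 ⇒ 0x39007 (P1/RW1/US1/PS0)
  lvl1: tbl 0x39, slot 13 ⇒ 0x3D007 (P1/RW1/US1/PS0)
  → PA=0x3DAA3  (2 entries read)

Access #2 fault: NONE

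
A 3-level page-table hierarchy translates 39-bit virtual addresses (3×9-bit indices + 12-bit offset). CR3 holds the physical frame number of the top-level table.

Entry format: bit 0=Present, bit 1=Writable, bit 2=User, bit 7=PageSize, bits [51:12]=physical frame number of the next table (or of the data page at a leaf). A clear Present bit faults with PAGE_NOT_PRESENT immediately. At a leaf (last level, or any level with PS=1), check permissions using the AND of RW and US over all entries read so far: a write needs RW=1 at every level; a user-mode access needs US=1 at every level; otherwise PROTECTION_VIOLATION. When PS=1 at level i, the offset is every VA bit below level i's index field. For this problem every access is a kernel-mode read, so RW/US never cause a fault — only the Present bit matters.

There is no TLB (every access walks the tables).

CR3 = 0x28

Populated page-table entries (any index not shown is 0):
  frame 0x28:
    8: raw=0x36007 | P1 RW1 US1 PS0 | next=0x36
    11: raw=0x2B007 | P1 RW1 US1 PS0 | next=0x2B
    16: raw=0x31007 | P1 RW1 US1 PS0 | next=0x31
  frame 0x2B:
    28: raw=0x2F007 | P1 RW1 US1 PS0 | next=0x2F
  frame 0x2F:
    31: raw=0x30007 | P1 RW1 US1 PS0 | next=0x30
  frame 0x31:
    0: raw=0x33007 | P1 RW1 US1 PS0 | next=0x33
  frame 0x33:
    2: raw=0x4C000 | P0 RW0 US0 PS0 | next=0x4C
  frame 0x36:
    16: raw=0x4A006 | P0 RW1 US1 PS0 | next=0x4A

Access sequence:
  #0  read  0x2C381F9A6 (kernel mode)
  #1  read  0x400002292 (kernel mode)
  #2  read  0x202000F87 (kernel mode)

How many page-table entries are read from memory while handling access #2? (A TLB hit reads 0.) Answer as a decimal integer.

Per-access translation:
#0 VA=0x2C381F9A6 (r,kernel):
  lvl0: tbl 0x28, slot 11 ⇒ 0x2B007 (P1/RW1/US1/PS0)
  lvl1: tbl 0x2B, slot 28 ⇒ 0x2F007 (P1/RW1/US1/PS0)
  lvl2: tbl 0x2F, slot 31 ⇒ 0x30007 (P1/RW1/US1/PS0)
  ⇒ phys 0x309A6  [3 reads]
#1 VA=0x400002292 (r,kernel):
  lvl0: tbl 0x28, slot 16 ⇒ 0x31007 (P1/RW1/US1/PS0)
  lvl1: tbl 0x31, slot 0 ⇒ 0x33007 (P1/RW1/US1/PS0)
  lvl2: tbl 0x33, slot 2 ⇒ 0x4C000 (P0/RW0/US0/PS0)
  ⇒ fault: PAGE_NOT_PRESENT  — 3 lookups
#2 VA=0x202000F87 (r,kernel):
  lvl0: tbl 0x28, slot 8 ⇒ 0x36007 (P1/RW1/US1/PS0)
  lvl1: tbl 0x36, slot 16 ⇒ 0x4A006 (P0/RW1/US1/PS0)
  ⇒ fault: PAGE_NOT_PRESENT  — 2 lookups

Entries read for #2: 2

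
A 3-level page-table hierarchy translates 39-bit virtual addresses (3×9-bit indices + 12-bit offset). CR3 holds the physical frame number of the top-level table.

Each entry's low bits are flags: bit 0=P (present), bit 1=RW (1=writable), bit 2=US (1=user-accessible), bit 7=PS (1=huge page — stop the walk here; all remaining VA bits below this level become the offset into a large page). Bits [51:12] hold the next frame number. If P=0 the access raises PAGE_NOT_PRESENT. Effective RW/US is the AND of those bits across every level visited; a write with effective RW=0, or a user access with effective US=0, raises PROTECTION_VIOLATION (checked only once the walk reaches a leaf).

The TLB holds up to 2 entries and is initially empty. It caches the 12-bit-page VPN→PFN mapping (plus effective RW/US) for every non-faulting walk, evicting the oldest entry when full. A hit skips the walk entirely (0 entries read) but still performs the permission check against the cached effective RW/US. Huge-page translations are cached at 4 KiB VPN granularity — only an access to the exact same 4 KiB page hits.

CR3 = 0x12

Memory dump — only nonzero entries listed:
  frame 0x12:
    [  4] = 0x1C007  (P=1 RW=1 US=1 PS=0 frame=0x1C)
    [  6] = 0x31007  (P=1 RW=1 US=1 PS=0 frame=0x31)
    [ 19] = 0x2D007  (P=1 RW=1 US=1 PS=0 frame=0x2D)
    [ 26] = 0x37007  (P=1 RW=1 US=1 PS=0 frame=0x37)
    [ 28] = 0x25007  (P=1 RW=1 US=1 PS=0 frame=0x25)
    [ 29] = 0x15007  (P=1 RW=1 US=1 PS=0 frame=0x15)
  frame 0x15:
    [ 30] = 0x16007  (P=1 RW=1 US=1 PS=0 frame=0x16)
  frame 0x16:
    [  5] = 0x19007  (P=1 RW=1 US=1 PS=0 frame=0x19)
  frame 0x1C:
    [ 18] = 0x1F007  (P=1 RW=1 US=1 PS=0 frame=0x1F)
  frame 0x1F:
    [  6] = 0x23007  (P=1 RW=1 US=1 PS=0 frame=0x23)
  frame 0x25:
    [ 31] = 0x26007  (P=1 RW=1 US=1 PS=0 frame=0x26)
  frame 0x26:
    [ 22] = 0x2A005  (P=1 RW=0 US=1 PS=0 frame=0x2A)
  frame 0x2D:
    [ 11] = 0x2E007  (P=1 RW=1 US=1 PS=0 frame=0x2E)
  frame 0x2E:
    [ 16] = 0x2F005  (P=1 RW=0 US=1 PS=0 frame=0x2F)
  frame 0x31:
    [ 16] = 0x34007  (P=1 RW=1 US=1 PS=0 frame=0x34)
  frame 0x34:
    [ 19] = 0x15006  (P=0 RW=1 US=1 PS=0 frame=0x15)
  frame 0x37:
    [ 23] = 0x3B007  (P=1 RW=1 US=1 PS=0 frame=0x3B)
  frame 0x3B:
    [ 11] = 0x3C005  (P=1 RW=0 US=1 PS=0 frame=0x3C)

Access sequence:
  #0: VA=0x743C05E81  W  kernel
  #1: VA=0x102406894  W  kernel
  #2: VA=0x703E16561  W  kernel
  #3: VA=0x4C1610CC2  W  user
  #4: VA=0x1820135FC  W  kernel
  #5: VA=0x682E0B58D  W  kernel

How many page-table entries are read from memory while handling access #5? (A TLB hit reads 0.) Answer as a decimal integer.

Per-access translation:
#0 VA=0x743C05E81 (w,kernel):
  [0] read 0x12 idx=29: raw=0x15007 flags P=1 W=1 U=1 S=0
  [1] read 0x15 idx=30: raw=0x16007 flags P=1 W=1 U=1 S=0
  [2] read 0x16 idx=5: raw=0x19007 flags P=1 W=1 U=1 S=0
  → PA=0x19E81  (3 entries read)
#1 VA=0x102406894 (w,kernel):
  [0] read 0x12 idx=4: raw=0x1C007 flags P=1 W=1 U=1 S=0
  [1] read 0x1C idx=18: raw=0x1F007 flags P=1 W=1 U=1 S=0
  [2] read 0x1F idx=6: raw=0x23007 flags P=1 W=1 U=1 S=0
  → PA=0x23894  (3 entries read)
#2 VA=0x703E16561 (w,kernel):
  [0] read 0x12 idx=28: raw=0x25007 flags P=1 W=1 U=1 S=0
  [1] read 0x25 idx=31: raw=0x26007 flags P=1 W=1 U=1 S=0
  [2] read 0x26 idx=22: raw=0x2A005 flags P=1 W=0 U=1 S=0
  ⇒ fault: PROTECTION_VIOLATION  — 3 lookups
#3 VA=0x4C1610CC2 (w,user):
  [0] read 0x12 idx=19: raw=0x2D007 flags P=1 W=1 U=1 S=0
  [1] read 0x2D idx=11: raw=0x2E007 flags P=1 W=1 U=1 S=0
  [2] read 0x2E idx=16: raw=0x2F005 flags P=1 W=0 U=1 S=0
  ⇒ fault: PROTECTION_VIOLATION  — 3 lookups
#4 VA=0x1820135FC (w,kernel):
  [0] read 0x12 idx=6: raw=0x31007 flags P=1 W=1 U=1 S=0
  [1] read 0x31 idx=16: raw=0x34007 flags P=1 W=1 U=1 S=0
  [2] read 0x34 idx=19: raw=0x15006 flags P=0 W=1 U=1 S=0
  ⇒ fault: PAGE_NOT_PRESENT  — 3 lookups
#5 VA=0x682E0B58D (w,kernel):
  [0] read 0x12 idx=26: raw=0x37007 flags P=1 W=1 U=1 S=0
  [1] read 0x37 idx=23: raw=0x3B007 flags P=1 W=1 U=1 S=0
  [2] read 0x3B idx=11: raw=0x3C005 flags P=1 W=0 U=1 S=0
  ⇒ fault: PROTECTION_VIOLATION  — 3 lookups

Entries read for #5: 3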